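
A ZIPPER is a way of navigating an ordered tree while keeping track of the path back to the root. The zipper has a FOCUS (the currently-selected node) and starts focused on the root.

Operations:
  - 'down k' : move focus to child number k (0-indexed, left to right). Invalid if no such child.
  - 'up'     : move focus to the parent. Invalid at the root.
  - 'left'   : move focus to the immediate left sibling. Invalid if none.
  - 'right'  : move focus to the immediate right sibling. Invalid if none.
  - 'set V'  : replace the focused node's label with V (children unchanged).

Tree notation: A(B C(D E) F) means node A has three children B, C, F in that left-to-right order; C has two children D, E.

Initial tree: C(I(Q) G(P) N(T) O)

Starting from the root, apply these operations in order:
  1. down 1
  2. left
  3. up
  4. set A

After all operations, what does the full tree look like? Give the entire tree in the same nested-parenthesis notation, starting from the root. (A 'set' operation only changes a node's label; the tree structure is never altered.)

Answer: A(I(Q) G(P) N(T) O)

Derivation:
Step 1 (down 1): focus=G path=1 depth=1 children=['P'] left=['I'] right=['N', 'O'] parent=C
Step 2 (left): focus=I path=0 depth=1 children=['Q'] left=[] right=['G', 'N', 'O'] parent=C
Step 3 (up): focus=C path=root depth=0 children=['I', 'G', 'N', 'O'] (at root)
Step 4 (set A): focus=A path=root depth=0 children=['I', 'G', 'N', 'O'] (at root)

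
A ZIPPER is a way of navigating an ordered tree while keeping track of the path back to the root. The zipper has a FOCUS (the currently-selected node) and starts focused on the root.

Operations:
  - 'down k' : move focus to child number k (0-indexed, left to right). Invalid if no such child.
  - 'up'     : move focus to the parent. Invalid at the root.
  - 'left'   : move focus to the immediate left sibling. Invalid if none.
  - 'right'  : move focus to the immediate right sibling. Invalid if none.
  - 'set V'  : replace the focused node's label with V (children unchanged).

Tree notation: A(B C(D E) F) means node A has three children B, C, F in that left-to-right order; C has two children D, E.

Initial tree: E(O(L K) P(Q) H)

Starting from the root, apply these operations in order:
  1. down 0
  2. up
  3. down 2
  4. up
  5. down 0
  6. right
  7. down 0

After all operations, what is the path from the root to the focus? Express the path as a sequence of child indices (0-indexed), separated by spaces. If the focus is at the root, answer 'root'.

Answer: 1 0

Derivation:
Step 1 (down 0): focus=O path=0 depth=1 children=['L', 'K'] left=[] right=['P', 'H'] parent=E
Step 2 (up): focus=E path=root depth=0 children=['O', 'P', 'H'] (at root)
Step 3 (down 2): focus=H path=2 depth=1 children=[] left=['O', 'P'] right=[] parent=E
Step 4 (up): focus=E path=root depth=0 children=['O', 'P', 'H'] (at root)
Step 5 (down 0): focus=O path=0 depth=1 children=['L', 'K'] left=[] right=['P', 'H'] parent=E
Step 6 (right): focus=P path=1 depth=1 children=['Q'] left=['O'] right=['H'] parent=E
Step 7 (down 0): focus=Q path=1/0 depth=2 children=[] left=[] right=[] parent=P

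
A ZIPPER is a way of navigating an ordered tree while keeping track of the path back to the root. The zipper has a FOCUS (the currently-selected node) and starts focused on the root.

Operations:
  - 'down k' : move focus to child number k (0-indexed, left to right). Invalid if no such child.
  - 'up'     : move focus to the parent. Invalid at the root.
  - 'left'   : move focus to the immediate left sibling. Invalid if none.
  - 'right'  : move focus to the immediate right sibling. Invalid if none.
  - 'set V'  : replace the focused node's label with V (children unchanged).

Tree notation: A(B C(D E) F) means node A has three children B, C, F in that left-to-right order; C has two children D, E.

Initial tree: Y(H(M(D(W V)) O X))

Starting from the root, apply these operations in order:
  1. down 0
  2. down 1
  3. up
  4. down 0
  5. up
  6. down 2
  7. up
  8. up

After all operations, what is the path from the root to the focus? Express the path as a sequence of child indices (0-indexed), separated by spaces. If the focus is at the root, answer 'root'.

Answer: root

Derivation:
Step 1 (down 0): focus=H path=0 depth=1 children=['M', 'O', 'X'] left=[] right=[] parent=Y
Step 2 (down 1): focus=O path=0/1 depth=2 children=[] left=['M'] right=['X'] parent=H
Step 3 (up): focus=H path=0 depth=1 children=['M', 'O', 'X'] left=[] right=[] parent=Y
Step 4 (down 0): focus=M path=0/0 depth=2 children=['D'] left=[] right=['O', 'X'] parent=H
Step 5 (up): focus=H path=0 depth=1 children=['M', 'O', 'X'] left=[] right=[] parent=Y
Step 6 (down 2): focus=X path=0/2 depth=2 children=[] left=['M', 'O'] right=[] parent=H
Step 7 (up): focus=H path=0 depth=1 children=['M', 'O', 'X'] left=[] right=[] parent=Y
Step 8 (up): focus=Y path=root depth=0 children=['H'] (at root)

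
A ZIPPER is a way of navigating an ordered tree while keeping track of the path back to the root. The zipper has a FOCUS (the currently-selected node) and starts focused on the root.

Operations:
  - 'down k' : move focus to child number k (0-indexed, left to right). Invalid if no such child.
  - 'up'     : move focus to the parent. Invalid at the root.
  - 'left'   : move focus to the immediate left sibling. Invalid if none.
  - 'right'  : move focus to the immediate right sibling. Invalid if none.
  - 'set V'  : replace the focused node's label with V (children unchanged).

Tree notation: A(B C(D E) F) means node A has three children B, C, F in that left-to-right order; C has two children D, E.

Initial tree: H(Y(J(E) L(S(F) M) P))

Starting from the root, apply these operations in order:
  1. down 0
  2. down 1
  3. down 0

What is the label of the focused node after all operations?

Step 1 (down 0): focus=Y path=0 depth=1 children=['J', 'L', 'P'] left=[] right=[] parent=H
Step 2 (down 1): focus=L path=0/1 depth=2 children=['S', 'M'] left=['J'] right=['P'] parent=Y
Step 3 (down 0): focus=S path=0/1/0 depth=3 children=['F'] left=[] right=['M'] parent=L

Answer: S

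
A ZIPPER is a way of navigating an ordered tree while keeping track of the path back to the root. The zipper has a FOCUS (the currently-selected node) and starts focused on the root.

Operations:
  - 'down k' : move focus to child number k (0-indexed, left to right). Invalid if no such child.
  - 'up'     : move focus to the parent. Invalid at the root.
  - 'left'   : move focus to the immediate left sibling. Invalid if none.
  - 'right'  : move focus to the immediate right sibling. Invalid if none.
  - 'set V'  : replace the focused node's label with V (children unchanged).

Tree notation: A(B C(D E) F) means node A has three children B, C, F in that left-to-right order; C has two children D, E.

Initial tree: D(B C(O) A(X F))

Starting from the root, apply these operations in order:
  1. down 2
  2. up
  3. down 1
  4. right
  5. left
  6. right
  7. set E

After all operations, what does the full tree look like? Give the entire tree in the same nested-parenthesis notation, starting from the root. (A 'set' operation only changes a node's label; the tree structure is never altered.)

Step 1 (down 2): focus=A path=2 depth=1 children=['X', 'F'] left=['B', 'C'] right=[] parent=D
Step 2 (up): focus=D path=root depth=0 children=['B', 'C', 'A'] (at root)
Step 3 (down 1): focus=C path=1 depth=1 children=['O'] left=['B'] right=['A'] parent=D
Step 4 (right): focus=A path=2 depth=1 children=['X', 'F'] left=['B', 'C'] right=[] parent=D
Step 5 (left): focus=C path=1 depth=1 children=['O'] left=['B'] right=['A'] parent=D
Step 6 (right): focus=A path=2 depth=1 children=['X', 'F'] left=['B', 'C'] right=[] parent=D
Step 7 (set E): focus=E path=2 depth=1 children=['X', 'F'] left=['B', 'C'] right=[] parent=D

Answer: D(B C(O) E(X F))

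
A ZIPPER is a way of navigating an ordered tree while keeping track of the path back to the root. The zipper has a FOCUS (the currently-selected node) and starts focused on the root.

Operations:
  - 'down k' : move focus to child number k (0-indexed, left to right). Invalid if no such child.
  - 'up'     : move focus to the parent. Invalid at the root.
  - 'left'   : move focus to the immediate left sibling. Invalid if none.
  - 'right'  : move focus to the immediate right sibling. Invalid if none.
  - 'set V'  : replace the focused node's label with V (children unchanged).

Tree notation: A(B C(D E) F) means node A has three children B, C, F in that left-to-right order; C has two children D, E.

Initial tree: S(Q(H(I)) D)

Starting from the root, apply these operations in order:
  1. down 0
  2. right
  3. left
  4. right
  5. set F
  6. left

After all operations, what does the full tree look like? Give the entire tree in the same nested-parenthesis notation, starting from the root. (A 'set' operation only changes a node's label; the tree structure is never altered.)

Answer: S(Q(H(I)) F)

Derivation:
Step 1 (down 0): focus=Q path=0 depth=1 children=['H'] left=[] right=['D'] parent=S
Step 2 (right): focus=D path=1 depth=1 children=[] left=['Q'] right=[] parent=S
Step 3 (left): focus=Q path=0 depth=1 children=['H'] left=[] right=['D'] parent=S
Step 4 (right): focus=D path=1 depth=1 children=[] left=['Q'] right=[] parent=S
Step 5 (set F): focus=F path=1 depth=1 children=[] left=['Q'] right=[] parent=S
Step 6 (left): focus=Q path=0 depth=1 children=['H'] left=[] right=['F'] parent=S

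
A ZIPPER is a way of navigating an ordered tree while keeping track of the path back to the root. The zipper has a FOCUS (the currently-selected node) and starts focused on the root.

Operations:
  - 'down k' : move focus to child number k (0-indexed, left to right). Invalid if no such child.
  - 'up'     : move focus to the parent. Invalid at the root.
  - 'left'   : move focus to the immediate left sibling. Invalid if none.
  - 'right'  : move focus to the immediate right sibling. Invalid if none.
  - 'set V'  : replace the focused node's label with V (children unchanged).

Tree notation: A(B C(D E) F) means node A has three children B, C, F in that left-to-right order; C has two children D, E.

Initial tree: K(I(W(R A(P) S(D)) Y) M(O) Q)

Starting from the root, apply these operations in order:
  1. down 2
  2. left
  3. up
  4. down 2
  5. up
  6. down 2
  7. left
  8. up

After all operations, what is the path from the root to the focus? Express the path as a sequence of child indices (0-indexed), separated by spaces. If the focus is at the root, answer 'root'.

Answer: root

Derivation:
Step 1 (down 2): focus=Q path=2 depth=1 children=[] left=['I', 'M'] right=[] parent=K
Step 2 (left): focus=M path=1 depth=1 children=['O'] left=['I'] right=['Q'] parent=K
Step 3 (up): focus=K path=root depth=0 children=['I', 'M', 'Q'] (at root)
Step 4 (down 2): focus=Q path=2 depth=1 children=[] left=['I', 'M'] right=[] parent=K
Step 5 (up): focus=K path=root depth=0 children=['I', 'M', 'Q'] (at root)
Step 6 (down 2): focus=Q path=2 depth=1 children=[] left=['I', 'M'] right=[] parent=K
Step 7 (left): focus=M path=1 depth=1 children=['O'] left=['I'] right=['Q'] parent=K
Step 8 (up): focus=K path=root depth=0 children=['I', 'M', 'Q'] (at root)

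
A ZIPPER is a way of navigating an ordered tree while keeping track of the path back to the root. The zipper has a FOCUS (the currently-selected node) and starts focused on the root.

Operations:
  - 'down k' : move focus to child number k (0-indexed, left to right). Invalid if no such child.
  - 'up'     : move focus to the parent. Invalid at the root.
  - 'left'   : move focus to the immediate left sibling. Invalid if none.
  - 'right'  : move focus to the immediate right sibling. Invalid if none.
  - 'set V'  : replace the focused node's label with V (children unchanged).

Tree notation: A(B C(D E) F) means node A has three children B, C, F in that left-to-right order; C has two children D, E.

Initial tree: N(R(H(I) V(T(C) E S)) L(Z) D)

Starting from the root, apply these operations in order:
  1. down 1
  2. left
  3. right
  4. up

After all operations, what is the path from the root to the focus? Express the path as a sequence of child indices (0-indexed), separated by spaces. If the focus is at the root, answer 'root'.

Answer: root

Derivation:
Step 1 (down 1): focus=L path=1 depth=1 children=['Z'] left=['R'] right=['D'] parent=N
Step 2 (left): focus=R path=0 depth=1 children=['H', 'V'] left=[] right=['L', 'D'] parent=N
Step 3 (right): focus=L path=1 depth=1 children=['Z'] left=['R'] right=['D'] parent=N
Step 4 (up): focus=N path=root depth=0 children=['R', 'L', 'D'] (at root)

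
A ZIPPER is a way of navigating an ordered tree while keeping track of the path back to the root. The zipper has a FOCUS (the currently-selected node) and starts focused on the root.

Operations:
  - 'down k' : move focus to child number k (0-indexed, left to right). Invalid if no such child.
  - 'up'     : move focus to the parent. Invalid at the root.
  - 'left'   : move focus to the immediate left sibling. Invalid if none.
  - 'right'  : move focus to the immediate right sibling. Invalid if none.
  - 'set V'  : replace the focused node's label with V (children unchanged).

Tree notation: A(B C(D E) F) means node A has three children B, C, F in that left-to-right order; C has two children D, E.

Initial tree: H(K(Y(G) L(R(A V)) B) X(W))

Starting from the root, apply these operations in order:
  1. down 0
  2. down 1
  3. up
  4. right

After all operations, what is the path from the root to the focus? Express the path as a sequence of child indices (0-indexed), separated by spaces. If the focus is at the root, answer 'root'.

Step 1 (down 0): focus=K path=0 depth=1 children=['Y', 'L', 'B'] left=[] right=['X'] parent=H
Step 2 (down 1): focus=L path=0/1 depth=2 children=['R'] left=['Y'] right=['B'] parent=K
Step 3 (up): focus=K path=0 depth=1 children=['Y', 'L', 'B'] left=[] right=['X'] parent=H
Step 4 (right): focus=X path=1 depth=1 children=['W'] left=['K'] right=[] parent=H

Answer: 1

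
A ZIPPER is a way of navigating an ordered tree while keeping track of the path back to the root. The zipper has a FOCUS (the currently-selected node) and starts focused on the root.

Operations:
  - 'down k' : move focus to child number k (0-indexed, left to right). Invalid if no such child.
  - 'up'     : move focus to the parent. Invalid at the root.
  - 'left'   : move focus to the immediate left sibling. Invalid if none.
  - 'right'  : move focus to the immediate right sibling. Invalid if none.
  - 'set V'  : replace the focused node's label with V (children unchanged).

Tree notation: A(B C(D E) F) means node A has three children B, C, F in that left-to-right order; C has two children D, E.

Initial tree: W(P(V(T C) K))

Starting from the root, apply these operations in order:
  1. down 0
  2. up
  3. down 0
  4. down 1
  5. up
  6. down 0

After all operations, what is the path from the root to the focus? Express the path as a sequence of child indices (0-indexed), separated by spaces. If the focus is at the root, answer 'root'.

Answer: 0 0

Derivation:
Step 1 (down 0): focus=P path=0 depth=1 children=['V', 'K'] left=[] right=[] parent=W
Step 2 (up): focus=W path=root depth=0 children=['P'] (at root)
Step 3 (down 0): focus=P path=0 depth=1 children=['V', 'K'] left=[] right=[] parent=W
Step 4 (down 1): focus=K path=0/1 depth=2 children=[] left=['V'] right=[] parent=P
Step 5 (up): focus=P path=0 depth=1 children=['V', 'K'] left=[] right=[] parent=W
Step 6 (down 0): focus=V path=0/0 depth=2 children=['T', 'C'] left=[] right=['K'] parent=P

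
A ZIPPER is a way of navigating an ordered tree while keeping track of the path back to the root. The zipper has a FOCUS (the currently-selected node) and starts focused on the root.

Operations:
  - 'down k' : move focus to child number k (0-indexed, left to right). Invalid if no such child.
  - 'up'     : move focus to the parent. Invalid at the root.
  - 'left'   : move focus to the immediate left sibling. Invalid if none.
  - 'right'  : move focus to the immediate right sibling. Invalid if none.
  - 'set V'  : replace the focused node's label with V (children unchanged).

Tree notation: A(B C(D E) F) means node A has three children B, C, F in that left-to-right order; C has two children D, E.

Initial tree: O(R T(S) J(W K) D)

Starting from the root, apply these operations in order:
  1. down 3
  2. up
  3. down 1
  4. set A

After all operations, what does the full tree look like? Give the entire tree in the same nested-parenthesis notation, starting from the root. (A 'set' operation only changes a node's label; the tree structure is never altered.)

Step 1 (down 3): focus=D path=3 depth=1 children=[] left=['R', 'T', 'J'] right=[] parent=O
Step 2 (up): focus=O path=root depth=0 children=['R', 'T', 'J', 'D'] (at root)
Step 3 (down 1): focus=T path=1 depth=1 children=['S'] left=['R'] right=['J', 'D'] parent=O
Step 4 (set A): focus=A path=1 depth=1 children=['S'] left=['R'] right=['J', 'D'] parent=O

Answer: O(R A(S) J(W K) D)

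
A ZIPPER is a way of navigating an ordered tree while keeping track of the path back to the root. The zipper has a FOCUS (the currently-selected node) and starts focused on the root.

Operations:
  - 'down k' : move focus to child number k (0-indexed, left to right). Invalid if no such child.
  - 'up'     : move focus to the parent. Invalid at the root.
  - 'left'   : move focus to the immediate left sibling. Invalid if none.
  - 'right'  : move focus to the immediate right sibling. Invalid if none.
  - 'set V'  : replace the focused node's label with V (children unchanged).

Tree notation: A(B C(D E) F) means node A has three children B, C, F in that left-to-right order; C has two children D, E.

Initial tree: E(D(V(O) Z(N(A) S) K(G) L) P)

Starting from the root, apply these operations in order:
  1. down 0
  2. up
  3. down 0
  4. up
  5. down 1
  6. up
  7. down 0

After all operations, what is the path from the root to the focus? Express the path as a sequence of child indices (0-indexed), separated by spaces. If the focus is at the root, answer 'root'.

Step 1 (down 0): focus=D path=0 depth=1 children=['V', 'Z', 'K', 'L'] left=[] right=['P'] parent=E
Step 2 (up): focus=E path=root depth=0 children=['D', 'P'] (at root)
Step 3 (down 0): focus=D path=0 depth=1 children=['V', 'Z', 'K', 'L'] left=[] right=['P'] parent=E
Step 4 (up): focus=E path=root depth=0 children=['D', 'P'] (at root)
Step 5 (down 1): focus=P path=1 depth=1 children=[] left=['D'] right=[] parent=E
Step 6 (up): focus=E path=root depth=0 children=['D', 'P'] (at root)
Step 7 (down 0): focus=D path=0 depth=1 children=['V', 'Z', 'K', 'L'] left=[] right=['P'] parent=E

Answer: 0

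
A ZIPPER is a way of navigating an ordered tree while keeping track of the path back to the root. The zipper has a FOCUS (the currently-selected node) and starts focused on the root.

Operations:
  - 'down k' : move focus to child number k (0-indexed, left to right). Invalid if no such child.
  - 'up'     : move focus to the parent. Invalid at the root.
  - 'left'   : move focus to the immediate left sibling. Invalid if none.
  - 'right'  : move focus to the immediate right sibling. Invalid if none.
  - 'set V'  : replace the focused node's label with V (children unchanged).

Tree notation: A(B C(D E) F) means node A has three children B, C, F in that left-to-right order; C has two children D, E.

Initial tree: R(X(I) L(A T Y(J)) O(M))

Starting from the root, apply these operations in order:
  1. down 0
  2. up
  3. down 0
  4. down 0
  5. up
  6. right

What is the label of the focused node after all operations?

Step 1 (down 0): focus=X path=0 depth=1 children=['I'] left=[] right=['L', 'O'] parent=R
Step 2 (up): focus=R path=root depth=0 children=['X', 'L', 'O'] (at root)
Step 3 (down 0): focus=X path=0 depth=1 children=['I'] left=[] right=['L', 'O'] parent=R
Step 4 (down 0): focus=I path=0/0 depth=2 children=[] left=[] right=[] parent=X
Step 5 (up): focus=X path=0 depth=1 children=['I'] left=[] right=['L', 'O'] parent=R
Step 6 (right): focus=L path=1 depth=1 children=['A', 'T', 'Y'] left=['X'] right=['O'] parent=R

Answer: L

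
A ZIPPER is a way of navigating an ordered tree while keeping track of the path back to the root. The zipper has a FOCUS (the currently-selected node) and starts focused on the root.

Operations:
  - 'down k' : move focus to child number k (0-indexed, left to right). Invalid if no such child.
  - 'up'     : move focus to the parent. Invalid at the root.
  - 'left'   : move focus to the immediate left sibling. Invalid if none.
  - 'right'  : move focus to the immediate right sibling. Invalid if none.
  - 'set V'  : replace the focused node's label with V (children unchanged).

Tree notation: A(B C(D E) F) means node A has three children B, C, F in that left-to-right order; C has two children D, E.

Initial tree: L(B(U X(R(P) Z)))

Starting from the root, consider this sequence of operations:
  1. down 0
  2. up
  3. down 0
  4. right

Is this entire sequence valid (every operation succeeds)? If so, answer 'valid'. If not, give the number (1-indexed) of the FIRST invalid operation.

Answer: 4

Derivation:
Step 1 (down 0): focus=B path=0 depth=1 children=['U', 'X'] left=[] right=[] parent=L
Step 2 (up): focus=L path=root depth=0 children=['B'] (at root)
Step 3 (down 0): focus=B path=0 depth=1 children=['U', 'X'] left=[] right=[] parent=L
Step 4 (right): INVALID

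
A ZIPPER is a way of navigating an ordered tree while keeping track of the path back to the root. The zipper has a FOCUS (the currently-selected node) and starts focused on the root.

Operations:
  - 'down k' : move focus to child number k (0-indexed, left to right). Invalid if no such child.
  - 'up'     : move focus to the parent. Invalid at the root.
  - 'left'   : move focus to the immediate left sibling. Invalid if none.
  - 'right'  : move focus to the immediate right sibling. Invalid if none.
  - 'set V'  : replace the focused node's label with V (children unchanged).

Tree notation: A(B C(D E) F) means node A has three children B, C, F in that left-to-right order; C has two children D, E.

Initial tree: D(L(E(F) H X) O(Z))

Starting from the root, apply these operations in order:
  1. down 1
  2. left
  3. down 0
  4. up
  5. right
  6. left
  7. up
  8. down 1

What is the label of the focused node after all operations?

Step 1 (down 1): focus=O path=1 depth=1 children=['Z'] left=['L'] right=[] parent=D
Step 2 (left): focus=L path=0 depth=1 children=['E', 'H', 'X'] left=[] right=['O'] parent=D
Step 3 (down 0): focus=E path=0/0 depth=2 children=['F'] left=[] right=['H', 'X'] parent=L
Step 4 (up): focus=L path=0 depth=1 children=['E', 'H', 'X'] left=[] right=['O'] parent=D
Step 5 (right): focus=O path=1 depth=1 children=['Z'] left=['L'] right=[] parent=D
Step 6 (left): focus=L path=0 depth=1 children=['E', 'H', 'X'] left=[] right=['O'] parent=D
Step 7 (up): focus=D path=root depth=0 children=['L', 'O'] (at root)
Step 8 (down 1): focus=O path=1 depth=1 children=['Z'] left=['L'] right=[] parent=D

Answer: O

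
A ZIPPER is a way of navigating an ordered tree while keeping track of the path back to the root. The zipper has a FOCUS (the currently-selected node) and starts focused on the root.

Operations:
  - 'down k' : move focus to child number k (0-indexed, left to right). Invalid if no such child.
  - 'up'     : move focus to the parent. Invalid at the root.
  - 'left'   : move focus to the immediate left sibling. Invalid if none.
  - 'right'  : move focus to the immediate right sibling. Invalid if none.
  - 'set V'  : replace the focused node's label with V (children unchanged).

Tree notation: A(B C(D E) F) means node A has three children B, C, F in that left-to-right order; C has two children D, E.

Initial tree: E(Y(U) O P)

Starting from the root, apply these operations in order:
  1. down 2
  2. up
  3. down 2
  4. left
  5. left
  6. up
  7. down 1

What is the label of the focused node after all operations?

Step 1 (down 2): focus=P path=2 depth=1 children=[] left=['Y', 'O'] right=[] parent=E
Step 2 (up): focus=E path=root depth=0 children=['Y', 'O', 'P'] (at root)
Step 3 (down 2): focus=P path=2 depth=1 children=[] left=['Y', 'O'] right=[] parent=E
Step 4 (left): focus=O path=1 depth=1 children=[] left=['Y'] right=['P'] parent=E
Step 5 (left): focus=Y path=0 depth=1 children=['U'] left=[] right=['O', 'P'] parent=E
Step 6 (up): focus=E path=root depth=0 children=['Y', 'O', 'P'] (at root)
Step 7 (down 1): focus=O path=1 depth=1 children=[] left=['Y'] right=['P'] parent=E

Answer: O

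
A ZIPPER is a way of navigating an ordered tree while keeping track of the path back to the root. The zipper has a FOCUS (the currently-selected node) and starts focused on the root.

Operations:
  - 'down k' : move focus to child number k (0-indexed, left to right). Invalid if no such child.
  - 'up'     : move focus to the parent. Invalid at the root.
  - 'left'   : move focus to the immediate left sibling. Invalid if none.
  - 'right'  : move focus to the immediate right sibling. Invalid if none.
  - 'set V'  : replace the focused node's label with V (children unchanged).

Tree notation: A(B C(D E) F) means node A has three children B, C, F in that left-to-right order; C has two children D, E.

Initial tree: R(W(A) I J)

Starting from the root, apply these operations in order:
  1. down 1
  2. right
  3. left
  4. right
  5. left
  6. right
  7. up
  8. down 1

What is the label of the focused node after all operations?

Step 1 (down 1): focus=I path=1 depth=1 children=[] left=['W'] right=['J'] parent=R
Step 2 (right): focus=J path=2 depth=1 children=[] left=['W', 'I'] right=[] parent=R
Step 3 (left): focus=I path=1 depth=1 children=[] left=['W'] right=['J'] parent=R
Step 4 (right): focus=J path=2 depth=1 children=[] left=['W', 'I'] right=[] parent=R
Step 5 (left): focus=I path=1 depth=1 children=[] left=['W'] right=['J'] parent=R
Step 6 (right): focus=J path=2 depth=1 children=[] left=['W', 'I'] right=[] parent=R
Step 7 (up): focus=R path=root depth=0 children=['W', 'I', 'J'] (at root)
Step 8 (down 1): focus=I path=1 depth=1 children=[] left=['W'] right=['J'] parent=R

Answer: I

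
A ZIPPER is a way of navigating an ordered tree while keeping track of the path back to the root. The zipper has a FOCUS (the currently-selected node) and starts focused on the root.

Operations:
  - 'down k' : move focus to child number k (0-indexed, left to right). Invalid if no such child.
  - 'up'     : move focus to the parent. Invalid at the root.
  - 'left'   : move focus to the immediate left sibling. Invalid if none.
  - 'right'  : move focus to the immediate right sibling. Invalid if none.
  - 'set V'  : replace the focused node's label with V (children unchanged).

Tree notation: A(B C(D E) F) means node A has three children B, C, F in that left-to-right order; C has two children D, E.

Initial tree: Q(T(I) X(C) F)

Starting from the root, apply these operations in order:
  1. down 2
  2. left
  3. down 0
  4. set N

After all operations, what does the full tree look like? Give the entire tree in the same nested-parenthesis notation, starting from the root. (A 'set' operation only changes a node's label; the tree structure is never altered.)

Answer: Q(T(I) X(N) F)

Derivation:
Step 1 (down 2): focus=F path=2 depth=1 children=[] left=['T', 'X'] right=[] parent=Q
Step 2 (left): focus=X path=1 depth=1 children=['C'] left=['T'] right=['F'] parent=Q
Step 3 (down 0): focus=C path=1/0 depth=2 children=[] left=[] right=[] parent=X
Step 4 (set N): focus=N path=1/0 depth=2 children=[] left=[] right=[] parent=X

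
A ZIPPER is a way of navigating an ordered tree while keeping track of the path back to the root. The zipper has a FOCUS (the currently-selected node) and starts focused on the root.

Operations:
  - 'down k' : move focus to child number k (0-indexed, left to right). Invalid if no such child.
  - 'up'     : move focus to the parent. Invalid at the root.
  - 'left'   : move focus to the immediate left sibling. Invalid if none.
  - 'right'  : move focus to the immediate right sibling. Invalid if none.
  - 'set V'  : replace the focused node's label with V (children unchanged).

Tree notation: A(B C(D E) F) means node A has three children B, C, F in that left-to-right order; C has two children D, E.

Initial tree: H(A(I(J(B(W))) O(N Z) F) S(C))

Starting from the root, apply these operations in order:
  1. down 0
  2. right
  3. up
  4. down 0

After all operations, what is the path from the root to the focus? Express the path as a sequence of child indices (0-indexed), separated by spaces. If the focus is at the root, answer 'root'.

Step 1 (down 0): focus=A path=0 depth=1 children=['I', 'O', 'F'] left=[] right=['S'] parent=H
Step 2 (right): focus=S path=1 depth=1 children=['C'] left=['A'] right=[] parent=H
Step 3 (up): focus=H path=root depth=0 children=['A', 'S'] (at root)
Step 4 (down 0): focus=A path=0 depth=1 children=['I', 'O', 'F'] left=[] right=['S'] parent=H

Answer: 0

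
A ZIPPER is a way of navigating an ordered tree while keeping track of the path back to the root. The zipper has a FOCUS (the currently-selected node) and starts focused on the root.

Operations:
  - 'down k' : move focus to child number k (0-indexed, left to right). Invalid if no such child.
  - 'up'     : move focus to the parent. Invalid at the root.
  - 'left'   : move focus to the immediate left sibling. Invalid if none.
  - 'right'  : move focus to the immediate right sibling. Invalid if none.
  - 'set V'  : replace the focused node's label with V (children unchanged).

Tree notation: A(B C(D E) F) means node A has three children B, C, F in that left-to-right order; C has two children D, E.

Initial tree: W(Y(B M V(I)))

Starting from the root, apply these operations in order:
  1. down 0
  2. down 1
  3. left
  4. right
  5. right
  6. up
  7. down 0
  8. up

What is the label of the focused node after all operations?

Step 1 (down 0): focus=Y path=0 depth=1 children=['B', 'M', 'V'] left=[] right=[] parent=W
Step 2 (down 1): focus=M path=0/1 depth=2 children=[] left=['B'] right=['V'] parent=Y
Step 3 (left): focus=B path=0/0 depth=2 children=[] left=[] right=['M', 'V'] parent=Y
Step 4 (right): focus=M path=0/1 depth=2 children=[] left=['B'] right=['V'] parent=Y
Step 5 (right): focus=V path=0/2 depth=2 children=['I'] left=['B', 'M'] right=[] parent=Y
Step 6 (up): focus=Y path=0 depth=1 children=['B', 'M', 'V'] left=[] right=[] parent=W
Step 7 (down 0): focus=B path=0/0 depth=2 children=[] left=[] right=['M', 'V'] parent=Y
Step 8 (up): focus=Y path=0 depth=1 children=['B', 'M', 'V'] left=[] right=[] parent=W

Answer: Y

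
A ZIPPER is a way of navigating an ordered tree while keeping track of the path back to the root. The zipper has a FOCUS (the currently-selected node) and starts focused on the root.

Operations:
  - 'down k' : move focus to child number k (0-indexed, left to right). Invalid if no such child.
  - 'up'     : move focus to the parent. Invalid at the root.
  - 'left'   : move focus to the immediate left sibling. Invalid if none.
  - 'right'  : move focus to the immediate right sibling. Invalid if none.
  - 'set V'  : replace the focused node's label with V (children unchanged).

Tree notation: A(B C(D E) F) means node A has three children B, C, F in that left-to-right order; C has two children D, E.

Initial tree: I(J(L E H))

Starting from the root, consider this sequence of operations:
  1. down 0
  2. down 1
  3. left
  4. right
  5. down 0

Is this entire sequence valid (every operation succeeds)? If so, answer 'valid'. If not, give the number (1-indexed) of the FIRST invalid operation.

Step 1 (down 0): focus=J path=0 depth=1 children=['L', 'E', 'H'] left=[] right=[] parent=I
Step 2 (down 1): focus=E path=0/1 depth=2 children=[] left=['L'] right=['H'] parent=J
Step 3 (left): focus=L path=0/0 depth=2 children=[] left=[] right=['E', 'H'] parent=J
Step 4 (right): focus=E path=0/1 depth=2 children=[] left=['L'] right=['H'] parent=J
Step 5 (down 0): INVALID

Answer: 5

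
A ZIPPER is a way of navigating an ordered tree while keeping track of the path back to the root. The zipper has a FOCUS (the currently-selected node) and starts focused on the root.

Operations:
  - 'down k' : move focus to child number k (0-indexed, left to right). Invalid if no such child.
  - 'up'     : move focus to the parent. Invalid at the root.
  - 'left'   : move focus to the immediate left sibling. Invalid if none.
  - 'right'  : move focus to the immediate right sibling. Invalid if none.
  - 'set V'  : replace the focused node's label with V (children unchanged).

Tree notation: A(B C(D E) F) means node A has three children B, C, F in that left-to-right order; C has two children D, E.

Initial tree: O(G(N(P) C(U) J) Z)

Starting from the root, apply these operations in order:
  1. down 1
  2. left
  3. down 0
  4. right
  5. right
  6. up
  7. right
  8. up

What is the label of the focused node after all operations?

Step 1 (down 1): focus=Z path=1 depth=1 children=[] left=['G'] right=[] parent=O
Step 2 (left): focus=G path=0 depth=1 children=['N', 'C', 'J'] left=[] right=['Z'] parent=O
Step 3 (down 0): focus=N path=0/0 depth=2 children=['P'] left=[] right=['C', 'J'] parent=G
Step 4 (right): focus=C path=0/1 depth=2 children=['U'] left=['N'] right=['J'] parent=G
Step 5 (right): focus=J path=0/2 depth=2 children=[] left=['N', 'C'] right=[] parent=G
Step 6 (up): focus=G path=0 depth=1 children=['N', 'C', 'J'] left=[] right=['Z'] parent=O
Step 7 (right): focus=Z path=1 depth=1 children=[] left=['G'] right=[] parent=O
Step 8 (up): focus=O path=root depth=0 children=['G', 'Z'] (at root)

Answer: O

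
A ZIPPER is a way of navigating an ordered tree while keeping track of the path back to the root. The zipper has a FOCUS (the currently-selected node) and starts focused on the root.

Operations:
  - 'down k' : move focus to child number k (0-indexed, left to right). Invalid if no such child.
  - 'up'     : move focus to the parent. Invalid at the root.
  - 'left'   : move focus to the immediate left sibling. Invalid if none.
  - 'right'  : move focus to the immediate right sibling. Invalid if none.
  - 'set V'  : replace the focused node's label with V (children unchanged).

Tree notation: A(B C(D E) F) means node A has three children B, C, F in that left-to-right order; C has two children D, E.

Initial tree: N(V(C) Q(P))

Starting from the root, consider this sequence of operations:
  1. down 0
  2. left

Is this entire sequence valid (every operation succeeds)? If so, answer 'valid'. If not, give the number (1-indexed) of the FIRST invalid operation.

Step 1 (down 0): focus=V path=0 depth=1 children=['C'] left=[] right=['Q'] parent=N
Step 2 (left): INVALID

Answer: 2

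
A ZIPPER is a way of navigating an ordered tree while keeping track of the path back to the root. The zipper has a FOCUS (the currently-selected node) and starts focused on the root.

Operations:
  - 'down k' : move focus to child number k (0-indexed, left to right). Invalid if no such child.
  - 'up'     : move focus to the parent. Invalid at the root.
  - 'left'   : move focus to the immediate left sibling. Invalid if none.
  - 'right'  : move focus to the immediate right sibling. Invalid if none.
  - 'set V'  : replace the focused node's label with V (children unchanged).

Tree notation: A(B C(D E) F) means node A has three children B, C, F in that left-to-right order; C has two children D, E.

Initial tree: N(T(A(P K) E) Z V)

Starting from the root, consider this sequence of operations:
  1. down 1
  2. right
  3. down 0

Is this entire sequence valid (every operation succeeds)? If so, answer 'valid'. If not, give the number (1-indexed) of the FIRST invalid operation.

Answer: 3

Derivation:
Step 1 (down 1): focus=Z path=1 depth=1 children=[] left=['T'] right=['V'] parent=N
Step 2 (right): focus=V path=2 depth=1 children=[] left=['T', 'Z'] right=[] parent=N
Step 3 (down 0): INVALID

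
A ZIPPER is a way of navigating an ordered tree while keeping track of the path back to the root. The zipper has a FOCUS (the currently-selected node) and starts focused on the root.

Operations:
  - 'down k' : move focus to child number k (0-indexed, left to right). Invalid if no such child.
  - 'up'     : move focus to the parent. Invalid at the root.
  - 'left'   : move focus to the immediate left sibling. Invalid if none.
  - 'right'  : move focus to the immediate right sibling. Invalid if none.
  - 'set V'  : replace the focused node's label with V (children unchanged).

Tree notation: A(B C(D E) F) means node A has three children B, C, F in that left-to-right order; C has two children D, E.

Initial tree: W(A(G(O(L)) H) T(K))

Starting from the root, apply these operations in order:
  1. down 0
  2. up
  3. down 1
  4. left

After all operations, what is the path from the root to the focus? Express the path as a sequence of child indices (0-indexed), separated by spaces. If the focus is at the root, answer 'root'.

Answer: 0

Derivation:
Step 1 (down 0): focus=A path=0 depth=1 children=['G', 'H'] left=[] right=['T'] parent=W
Step 2 (up): focus=W path=root depth=0 children=['A', 'T'] (at root)
Step 3 (down 1): focus=T path=1 depth=1 children=['K'] left=['A'] right=[] parent=W
Step 4 (left): focus=A path=0 depth=1 children=['G', 'H'] left=[] right=['T'] parent=W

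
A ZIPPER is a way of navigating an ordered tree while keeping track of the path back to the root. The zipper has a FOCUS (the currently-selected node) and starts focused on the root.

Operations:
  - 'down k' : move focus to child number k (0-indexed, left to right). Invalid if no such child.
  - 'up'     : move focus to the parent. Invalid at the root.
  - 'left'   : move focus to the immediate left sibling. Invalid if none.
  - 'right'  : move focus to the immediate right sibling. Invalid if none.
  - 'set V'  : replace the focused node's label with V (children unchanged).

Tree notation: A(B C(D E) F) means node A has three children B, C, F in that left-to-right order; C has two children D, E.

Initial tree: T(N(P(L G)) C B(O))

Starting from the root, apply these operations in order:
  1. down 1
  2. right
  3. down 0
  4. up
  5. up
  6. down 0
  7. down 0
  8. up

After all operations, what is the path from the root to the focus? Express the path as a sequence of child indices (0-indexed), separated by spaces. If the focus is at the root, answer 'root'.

Answer: 0

Derivation:
Step 1 (down 1): focus=C path=1 depth=1 children=[] left=['N'] right=['B'] parent=T
Step 2 (right): focus=B path=2 depth=1 children=['O'] left=['N', 'C'] right=[] parent=T
Step 3 (down 0): focus=O path=2/0 depth=2 children=[] left=[] right=[] parent=B
Step 4 (up): focus=B path=2 depth=1 children=['O'] left=['N', 'C'] right=[] parent=T
Step 5 (up): focus=T path=root depth=0 children=['N', 'C', 'B'] (at root)
Step 6 (down 0): focus=N path=0 depth=1 children=['P'] left=[] right=['C', 'B'] parent=T
Step 7 (down 0): focus=P path=0/0 depth=2 children=['L', 'G'] left=[] right=[] parent=N
Step 8 (up): focus=N path=0 depth=1 children=['P'] left=[] right=['C', 'B'] parent=T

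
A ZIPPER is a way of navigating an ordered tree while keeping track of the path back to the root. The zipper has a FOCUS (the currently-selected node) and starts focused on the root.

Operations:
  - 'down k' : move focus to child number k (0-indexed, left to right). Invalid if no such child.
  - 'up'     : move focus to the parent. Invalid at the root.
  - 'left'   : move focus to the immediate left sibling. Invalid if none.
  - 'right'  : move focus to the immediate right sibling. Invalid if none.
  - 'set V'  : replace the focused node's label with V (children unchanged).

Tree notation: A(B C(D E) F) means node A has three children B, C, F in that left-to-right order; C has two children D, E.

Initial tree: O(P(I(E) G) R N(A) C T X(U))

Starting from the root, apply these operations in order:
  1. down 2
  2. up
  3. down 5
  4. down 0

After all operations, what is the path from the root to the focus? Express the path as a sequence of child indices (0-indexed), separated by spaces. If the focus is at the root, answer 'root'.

Answer: 5 0

Derivation:
Step 1 (down 2): focus=N path=2 depth=1 children=['A'] left=['P', 'R'] right=['C', 'T', 'X'] parent=O
Step 2 (up): focus=O path=root depth=0 children=['P', 'R', 'N', 'C', 'T', 'X'] (at root)
Step 3 (down 5): focus=X path=5 depth=1 children=['U'] left=['P', 'R', 'N', 'C', 'T'] right=[] parent=O
Step 4 (down 0): focus=U path=5/0 depth=2 children=[] left=[] right=[] parent=X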